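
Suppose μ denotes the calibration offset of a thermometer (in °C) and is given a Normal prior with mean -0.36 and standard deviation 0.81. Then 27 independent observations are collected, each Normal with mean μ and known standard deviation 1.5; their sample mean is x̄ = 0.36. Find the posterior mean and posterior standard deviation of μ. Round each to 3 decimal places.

Prior precision 1/τ₀² = 1/0.81² = 1.52416; data precision n/σ² = 27/1.5² = 12.0000.
Posterior precision = 1.52416 + 12.0000 = 13.5242, giving posterior SD = 1/√13.5242 = 0.272.
Posterior mean = (1.52416·-0.36 + 12.0000·0.36) / 13.5242 = 0.279.

Posterior mean ≈ 0.279; posterior SD ≈ 0.272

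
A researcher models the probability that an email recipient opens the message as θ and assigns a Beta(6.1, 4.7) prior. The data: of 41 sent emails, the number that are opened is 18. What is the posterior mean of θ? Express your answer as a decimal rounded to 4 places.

Posterior mean ≈ 0.4653

The binomial likelihood is conjugate to the Beta prior: with 18 successes and 23 failures, the posterior is Beta(6.1+18, 4.7+23) = Beta(24.1, 27.7).
Posterior mean = α/(α+β) = 24.1/51.8 = 0.4653.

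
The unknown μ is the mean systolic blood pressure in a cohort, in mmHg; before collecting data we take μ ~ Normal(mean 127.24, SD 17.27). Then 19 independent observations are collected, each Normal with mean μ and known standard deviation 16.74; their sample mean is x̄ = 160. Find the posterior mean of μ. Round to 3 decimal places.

Posterior mean ≈ 158.456

Prior precision 1/τ₀² = 1/17.27² = 0.00335286; data precision n/σ² = 19/16.74² = 0.0678020.
Posterior precision = 0.00335286 + 0.0678020 = 0.0711549.
Posterior mean = (0.00335286·127.24 + 0.0678020·160) / 0.0711549 = 158.456.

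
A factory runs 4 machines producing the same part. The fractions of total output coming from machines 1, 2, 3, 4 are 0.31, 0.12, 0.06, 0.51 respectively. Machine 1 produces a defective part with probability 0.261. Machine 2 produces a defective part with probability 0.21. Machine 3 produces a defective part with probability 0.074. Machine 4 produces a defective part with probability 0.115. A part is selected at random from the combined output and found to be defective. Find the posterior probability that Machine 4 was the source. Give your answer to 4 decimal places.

Posterior probability ≈ 0.3466

Tabulate prior·likelihood by source: [1] prior 0.31, lik 0.261, product 0.08091; [2] prior 0.12, lik 0.21, product 0.02520; [3] prior 0.06, lik 0.074, product 0.004440; [4] prior 0.51, lik 0.115, product 0.05865.
Normalizing constant = 0.16920; the posterior for Machine 4 is its product over the sum, 0.05865/0.16920 = 0.3466.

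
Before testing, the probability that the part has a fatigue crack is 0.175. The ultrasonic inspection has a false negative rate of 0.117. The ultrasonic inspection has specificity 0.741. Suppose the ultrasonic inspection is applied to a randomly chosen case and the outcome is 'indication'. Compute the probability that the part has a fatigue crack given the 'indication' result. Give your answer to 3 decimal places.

Let H be the event that the part has a fatigue crack. P(H) = 0.175, so P(¬H) = 0.825. With E the 'indication' result, P(E|H) = 0.883 and P(E|¬H) = 0.259.
P(E) = 0.883·0.175 + 0.259·0.825 = 0.15452 + 0.21368 = 0.36820.
By Bayes' theorem, P(H|E) = 0.15452 / 0.36820 = 0.420.

P(H | E) ≈ 0.420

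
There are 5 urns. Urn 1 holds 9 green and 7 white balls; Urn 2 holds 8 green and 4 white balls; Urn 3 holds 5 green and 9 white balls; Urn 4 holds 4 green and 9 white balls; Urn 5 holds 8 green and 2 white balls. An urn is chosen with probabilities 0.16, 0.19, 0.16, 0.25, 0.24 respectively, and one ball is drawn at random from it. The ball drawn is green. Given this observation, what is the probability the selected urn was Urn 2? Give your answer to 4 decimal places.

Posterior probability ≈ 0.2334

Tabulate prior·likelihood by source: [1] prior 0.16, lik 0.5625, product 0.09000; [2] prior 0.19, lik 0.6667, product 0.1267; [3] prior 0.16, lik 0.3571, product 0.05714; [4] prior 0.25, lik 0.3077, product 0.07692; [5] prior 0.24, lik 0.8, product 0.1920.
Normalizing constant = 0.54273; the posterior for Urn 2 is its product over the sum, 0.1267/0.54273 = 0.2334.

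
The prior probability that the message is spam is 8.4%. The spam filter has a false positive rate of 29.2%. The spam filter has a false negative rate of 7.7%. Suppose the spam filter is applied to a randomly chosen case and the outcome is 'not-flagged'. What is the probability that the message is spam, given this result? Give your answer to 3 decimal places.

Let H be the event that the message is spam. P(H) = 0.084, so P(¬H) = 0.916. With E the 'not-flagged' result, P(E|H) = 0.077 and P(E|¬H) = 0.708.
P(E) = 0.077·0.084 + 0.708·0.916 = 0.0064680 + 0.64853 = 0.65500.
By Bayes' theorem, P(H|E) = 0.0064680 / 0.65500 = 0.010.

P(H | E) ≈ 0.010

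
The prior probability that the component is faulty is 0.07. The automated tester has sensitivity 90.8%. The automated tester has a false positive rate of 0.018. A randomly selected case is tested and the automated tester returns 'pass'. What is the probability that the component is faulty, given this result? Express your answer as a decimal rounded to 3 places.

P(H | E) ≈ 0.007

Write H for 'the component is faulty'. Prior odds H:¬H = 0.07/0.93 = 0.075269. For the 'pass' outcome, the likelihood ratio is 0.092/0.982 = 0.093686.
Posterior odds = 0.075269 × 0.093686 = 0.0070517, so P(H|E) = 0.0070517/(1+0.0070517) = 0.007.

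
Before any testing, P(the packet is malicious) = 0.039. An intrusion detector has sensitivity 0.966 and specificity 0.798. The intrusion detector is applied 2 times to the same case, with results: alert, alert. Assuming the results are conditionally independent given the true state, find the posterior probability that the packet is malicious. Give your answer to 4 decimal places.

With H the event that the packet is malicious, the joint likelihood of the observed sequence is P(data|H) = 0.966·0.966 = 0.93316 and P(data|¬H) = 0.202·0.202 = 0.040804.
Bayes: P(H|data) = 0.039·0.93316 / (0.039·0.93316 + 0.961·0.040804) = 0.036393/0.075606 = 0.4814.

Posterior P(H) ≈ 0.4814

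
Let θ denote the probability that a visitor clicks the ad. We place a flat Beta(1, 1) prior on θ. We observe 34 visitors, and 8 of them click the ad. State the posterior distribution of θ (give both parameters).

Posterior: Beta(9, 27)

The binomial likelihood is conjugate to the Beta prior: with 8 successes and 26 failures, the posterior is Beta(1+8, 1+26) = Beta(9, 27).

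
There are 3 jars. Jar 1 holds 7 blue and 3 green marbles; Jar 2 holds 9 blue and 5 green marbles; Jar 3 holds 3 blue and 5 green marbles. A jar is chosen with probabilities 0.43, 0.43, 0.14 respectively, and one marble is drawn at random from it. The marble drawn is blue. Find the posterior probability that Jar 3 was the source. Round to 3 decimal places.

Posterior probability ≈ 0.083

P(blue|Jar 1) = 0.7; P(blue|Jar 2) = 0.6429; P(blue|Jar 3) = 0.375.
Prior × likelihood for each source: 0.43·0.7=0.3010, 0.43·0.6429=0.2764, 0.14·0.375=0.05250. Summing gives P(blue) = 0.62993.
P(Jar 3 | blue) = 0.05250 / 0.62993 = 0.083.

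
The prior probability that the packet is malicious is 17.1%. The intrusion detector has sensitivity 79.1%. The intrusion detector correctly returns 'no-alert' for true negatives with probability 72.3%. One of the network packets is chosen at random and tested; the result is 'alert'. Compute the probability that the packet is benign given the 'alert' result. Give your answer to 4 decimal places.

P(¬H | E) ≈ 0.6293

Let H be the event that the packet is malicious. P(H) = 0.171, so P(¬H) = 0.829. With E the 'alert' result, P(E|H) = 0.791 and P(E|¬H) = 0.277.
P(E) = 0.791·0.171 + 0.277·0.829 = 0.13526 + 0.22963 = 0.36489.
By Bayes' theorem, P(H|E) = 0.13526 / 0.36489 = 0.3707. Hence P(¬H|E) = 1 − 0.3707 = 0.6293.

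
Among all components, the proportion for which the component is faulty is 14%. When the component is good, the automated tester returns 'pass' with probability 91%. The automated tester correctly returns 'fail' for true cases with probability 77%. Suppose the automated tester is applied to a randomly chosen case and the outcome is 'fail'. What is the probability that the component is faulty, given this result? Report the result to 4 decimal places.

Let H be the event that the component is faulty. P(H) = 0.14, so P(¬H) = 0.86. With E the 'fail' result, P(E|H) = 0.77 and P(E|¬H) = 0.09.
P(E) = 0.77·0.14 + 0.09·0.86 = 0.10780 + 0.077400 = 0.18520.
By Bayes' theorem, P(H|E) = 0.10780 / 0.18520 = 0.5821.

P(H | E) ≈ 0.5821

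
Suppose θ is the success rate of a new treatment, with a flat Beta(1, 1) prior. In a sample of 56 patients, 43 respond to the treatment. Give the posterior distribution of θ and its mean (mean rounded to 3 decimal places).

Posterior: Beta(44, 14); mean ≈ 0.759

Observing 43 successes and 13 failures updates Beta(1, 1) by adding the success and failure counts to the two shape parameters: α = 1+43 = 44, β = 1+13 = 14.
Posterior mean = α/(α+β) = 44/58 = 0.759.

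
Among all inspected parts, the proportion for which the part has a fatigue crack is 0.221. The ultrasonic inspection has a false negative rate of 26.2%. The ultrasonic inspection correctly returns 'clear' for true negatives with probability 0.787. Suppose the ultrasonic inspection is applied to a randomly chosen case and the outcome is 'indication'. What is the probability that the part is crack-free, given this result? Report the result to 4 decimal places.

Let H be the event that the part has a fatigue crack. P(H) = 0.221, so P(¬H) = 0.779. With E the 'indication' result, P(E|H) = 0.738 and P(E|¬H) = 0.213.
P(E) = 0.738·0.221 + 0.213·0.779 = 0.16310 + 0.16593 = 0.32903.
By Bayes' theorem, P(H|E) = 0.16310 / 0.32903 = 0.4957. Hence P(¬H|E) = 1 − 0.4957 = 0.5043.

P(¬H | E) ≈ 0.5043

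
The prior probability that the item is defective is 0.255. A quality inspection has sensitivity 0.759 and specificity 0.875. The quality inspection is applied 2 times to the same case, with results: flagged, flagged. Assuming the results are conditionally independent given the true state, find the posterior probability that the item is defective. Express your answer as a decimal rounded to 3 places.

Let H be the event that the item is defective; start with P(H) = 0.255. P('flagged'|H) = 0.759, P('flagged'|¬H) = 0.125.
Update on result 1 ('flagged'): P(H) ← 0.759·0.2550 / (0.759·0.2550 + 0.125·0.7450) = 0.19354/0.28667 = 0.6751.
Update on result 2 ('flagged'): P(H) ← 0.759·0.6751 / (0.759·0.6751 + 0.125·0.3249) = 0.51244/0.55304 = 0.9266.

Posterior P(H) ≈ 0.927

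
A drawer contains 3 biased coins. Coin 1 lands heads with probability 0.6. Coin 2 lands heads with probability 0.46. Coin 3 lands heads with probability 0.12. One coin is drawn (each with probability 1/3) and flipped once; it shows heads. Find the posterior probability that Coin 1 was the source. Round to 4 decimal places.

Tabulate prior·likelihood by source: [1] prior 0.333333, lik 0.6, product 0.2000; [2] prior 0.333333, lik 0.46, product 0.1533; [3] prior 0.333333, lik 0.12, product 0.04000.
Normalizing constant = 0.39333; the posterior for Coin 1 is its product over the sum, 0.2000/0.39333 = 0.5085.

Posterior probability ≈ 0.5085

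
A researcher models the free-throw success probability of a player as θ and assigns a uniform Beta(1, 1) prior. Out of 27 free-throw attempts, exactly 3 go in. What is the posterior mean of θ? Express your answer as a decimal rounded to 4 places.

Observing 3 successes and 24 failures updates Beta(1, 1) by adding the success and failure counts to the two shape parameters: α = 1+3 = 4, β = 1+24 = 25.
Posterior mean = α/(α+β) = 4/29 = 0.1379.

Posterior mean ≈ 0.1379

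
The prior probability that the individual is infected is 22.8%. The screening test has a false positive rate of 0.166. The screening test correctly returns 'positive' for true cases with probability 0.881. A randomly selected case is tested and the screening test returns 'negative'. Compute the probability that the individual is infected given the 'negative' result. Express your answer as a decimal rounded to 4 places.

P(H | E) ≈ 0.0404

Let H be the event that the individual is infected. P(H) = 0.228, so P(¬H) = 0.772. With E the 'negative' result, P(E|H) = 0.119 and P(E|¬H) = 0.834.
P(E) = 0.119·0.228 + 0.834·0.772 = 0.027132 + 0.64385 = 0.67098.
By Bayes' theorem, P(H|E) = 0.027132 / 0.67098 = 0.0404.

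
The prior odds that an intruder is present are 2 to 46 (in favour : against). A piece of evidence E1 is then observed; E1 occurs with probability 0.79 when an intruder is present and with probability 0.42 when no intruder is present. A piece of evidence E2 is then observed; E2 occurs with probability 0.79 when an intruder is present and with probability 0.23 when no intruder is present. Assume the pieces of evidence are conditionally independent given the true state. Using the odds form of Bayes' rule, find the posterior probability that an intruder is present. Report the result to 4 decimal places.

Prior odds = 2/46 = 0.043478. In log-odds, ln(0.043478) = -3.1355.
Add log likelihood ratios: ln(1.8810) + ln(3.4348) = 1.8657.
Posterior log-odds = -1.2698, so posterior odds = exp(-1.2698) = 0.28090. Converting, P(H|E) = 0.28090/1.2809 = 0.2193.

Posterior probability ≈ 0.2193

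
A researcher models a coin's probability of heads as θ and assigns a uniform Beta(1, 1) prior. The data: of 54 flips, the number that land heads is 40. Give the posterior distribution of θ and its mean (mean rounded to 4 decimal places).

The binomial likelihood is conjugate to the Beta prior: with 40 successes and 14 failures, the posterior is Beta(1+40, 1+14) = Beta(41, 15).
E[θ | data] = 41/(41+15) = 0.7321.

Posterior: Beta(41, 15); mean ≈ 0.7321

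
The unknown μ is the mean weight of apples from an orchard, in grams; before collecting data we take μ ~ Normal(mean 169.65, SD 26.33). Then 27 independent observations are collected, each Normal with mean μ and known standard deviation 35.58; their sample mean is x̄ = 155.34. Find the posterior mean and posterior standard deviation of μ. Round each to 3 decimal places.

Posterior mean ≈ 156.246; posterior SD ≈ 6.627

Prior precision 1/τ₀² = 1/26.33² = 0.00144244; data precision n/σ² = 27/35.58² = 0.0213281.
Posterior precision = 0.00144244 + 0.0213281 = 0.0227705, giving posterior SD = 1/√0.0227705 = 6.627.
Posterior mean = (0.00144244·169.65 + 0.0213281·155.34) / 0.0227705 = 156.246.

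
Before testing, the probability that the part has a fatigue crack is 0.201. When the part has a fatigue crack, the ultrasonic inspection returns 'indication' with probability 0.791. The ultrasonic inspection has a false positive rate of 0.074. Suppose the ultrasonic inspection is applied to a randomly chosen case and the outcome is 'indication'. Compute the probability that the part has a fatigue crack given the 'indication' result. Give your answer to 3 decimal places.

P(H | E) ≈ 0.729

Let H be the event that the part has a fatigue crack. P(H) = 0.201, so P(¬H) = 0.799. With E the 'indication' result, P(E|H) = 0.791 and P(E|¬H) = 0.074.
P(E) = 0.791·0.201 + 0.074·0.799 = 0.15899 + 0.059126 = 0.21812.
By Bayes' theorem, P(H|E) = 0.15899 / 0.21812 = 0.729.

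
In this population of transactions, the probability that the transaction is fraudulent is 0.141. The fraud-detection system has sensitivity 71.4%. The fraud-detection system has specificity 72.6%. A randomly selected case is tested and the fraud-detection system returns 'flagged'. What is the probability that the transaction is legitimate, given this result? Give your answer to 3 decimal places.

Let H be the event that the transaction is fraudulent. P(H) = 0.141, so P(¬H) = 0.859. With E the 'flagged' result, P(E|H) = 0.714 and P(E|¬H) = 0.274.
P(E) = 0.714·0.141 + 0.274·0.859 = 0.10067 + 0.23537 = 0.33604.
By Bayes' theorem, P(H|E) = 0.10067 / 0.33604 = 0.300. Hence P(¬H|E) = 1 − 0.300 = 0.700.

P(¬H | E) ≈ 0.700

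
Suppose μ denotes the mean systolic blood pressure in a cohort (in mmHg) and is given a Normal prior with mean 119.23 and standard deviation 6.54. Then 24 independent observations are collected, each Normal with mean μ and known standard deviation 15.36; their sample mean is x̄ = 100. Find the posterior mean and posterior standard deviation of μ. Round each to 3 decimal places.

Posterior mean ≈ 103.594; posterior SD ≈ 2.827

With known σ, the Normal prior is conjugate. Weight on the data is w = (n/σ²)/(n/σ² + 1/τ₀²) = 0.101725/(0.101725+0.0233800) = 0.81312.
Posterior mean = w·x̄ + (1−w)·μ₀ = 0.81312·100 + 0.18688·119.23 = 103.594. Posterior variance = 1/(0.101725+0.0233800) = 7.99327, so SD = 2.827.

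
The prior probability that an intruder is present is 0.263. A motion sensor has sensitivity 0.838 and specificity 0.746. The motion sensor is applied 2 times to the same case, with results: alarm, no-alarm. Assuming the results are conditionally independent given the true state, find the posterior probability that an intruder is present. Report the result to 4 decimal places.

With H the event that an intruder is present, the joint likelihood of the observed sequence is P(data|H) = 0.838·0.162 = 0.13576 and P(data|¬H) = 0.254·0.746 = 0.18948.
Bayes: P(H|data) = 0.263·0.13576 / (0.263·0.13576 + 0.737·0.18948) = 0.035704/0.17535 = 0.2036.

Posterior P(H) ≈ 0.2036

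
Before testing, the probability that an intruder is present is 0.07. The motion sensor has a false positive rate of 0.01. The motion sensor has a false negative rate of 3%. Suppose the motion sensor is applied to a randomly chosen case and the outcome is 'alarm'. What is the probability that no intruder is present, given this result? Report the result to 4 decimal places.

Let H be the event that an intruder is present. P(H) = 0.07, so P(¬H) = 0.93. With E the 'alarm' result, P(E|H) = 0.97 and P(E|¬H) = 0.01.
P(E) = 0.97·0.07 + 0.01·0.93 = 0.067900 + 0.0093000 = 0.077200.
By Bayes' theorem, P(H|E) = 0.067900 / 0.077200 = 0.8795. Hence P(¬H|E) = 1 − 0.8795 = 0.1205.

P(¬H | E) ≈ 0.1205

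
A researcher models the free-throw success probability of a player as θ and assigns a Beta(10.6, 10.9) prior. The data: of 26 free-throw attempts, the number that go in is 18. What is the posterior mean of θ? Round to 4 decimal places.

Observing 18 successes and 8 failures updates Beta(10.6, 10.9) by adding the success and failure counts to the two shape parameters: α = 10.6+18 = 28.6, β = 10.9+8 = 18.9.
E[θ | data] = 28.6/(28.6+18.9) = 0.6021.

Posterior mean ≈ 0.6021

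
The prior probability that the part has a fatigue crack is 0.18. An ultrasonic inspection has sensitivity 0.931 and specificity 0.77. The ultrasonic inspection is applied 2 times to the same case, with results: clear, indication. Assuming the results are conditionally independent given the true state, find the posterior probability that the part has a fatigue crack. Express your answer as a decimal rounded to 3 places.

With H the event that the part has a fatigue crack, the joint likelihood of the observed sequence is P(data|H) = 0.069·0.931 = 0.064239 and P(data|¬H) = 0.77·0.23 = 0.17710.
Bayes: P(H|data) = 0.18·0.064239 / (0.18·0.064239 + 0.82·0.17710) = 0.011563/0.15679 = 0.0738.

Posterior P(H) ≈ 0.074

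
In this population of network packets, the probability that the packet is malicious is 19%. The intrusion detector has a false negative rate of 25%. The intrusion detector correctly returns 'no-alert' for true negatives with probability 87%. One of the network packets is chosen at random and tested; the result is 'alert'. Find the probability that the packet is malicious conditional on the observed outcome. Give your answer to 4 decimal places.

Write H for 'the packet is malicious'. Prior odds H:¬H = 0.19/0.81 = 0.23457. For the 'alert' outcome, the likelihood ratio is 0.75/0.13 = 5.7692.
Posterior odds = 0.23457 × 5.7692 = 1.3533, so P(H|E) = 1.3533/(1+1.3533) = 0.5751.

P(H | E) ≈ 0.5751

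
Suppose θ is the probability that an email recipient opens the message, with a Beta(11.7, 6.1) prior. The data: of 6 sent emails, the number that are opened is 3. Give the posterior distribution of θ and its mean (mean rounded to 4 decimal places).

Posterior: Beta(14.7, 9.1); mean ≈ 0.6176

The binomial likelihood is conjugate to the Beta prior: with 3 successes and 3 failures, the posterior is Beta(11.7+3, 6.1+3) = Beta(14.7, 9.1).
Posterior mean = α/(α+β) = 14.7/23.8 = 0.6176.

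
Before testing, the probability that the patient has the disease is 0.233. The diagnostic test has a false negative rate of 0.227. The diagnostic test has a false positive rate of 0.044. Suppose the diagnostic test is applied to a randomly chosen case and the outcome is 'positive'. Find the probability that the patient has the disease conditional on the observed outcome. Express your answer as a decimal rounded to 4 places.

Write H for 'the patient has the disease'. Prior odds H:¬H = 0.233/0.767 = 0.30378. For the 'positive' outcome, the likelihood ratio is 0.773/0.044 = 17.568.
Posterior odds = 0.30378 × 17.568 = 5.3369, so P(H|E) = 5.3369/(1+5.3369) = 0.8422.

P(H | E) ≈ 0.8422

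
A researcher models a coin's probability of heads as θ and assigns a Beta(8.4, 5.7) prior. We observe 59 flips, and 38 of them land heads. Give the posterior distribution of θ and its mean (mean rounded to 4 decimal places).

Posterior: Beta(46.4, 26.7); mean ≈ 0.6347

Observing 38 successes and 21 failures updates Beta(8.4, 5.7) by adding the success and failure counts to the two shape parameters: α = 8.4+38 = 46.4, β = 5.7+21 = 26.7.
Posterior mean = α/(α+β) = 46.4/73.1 = 0.6347.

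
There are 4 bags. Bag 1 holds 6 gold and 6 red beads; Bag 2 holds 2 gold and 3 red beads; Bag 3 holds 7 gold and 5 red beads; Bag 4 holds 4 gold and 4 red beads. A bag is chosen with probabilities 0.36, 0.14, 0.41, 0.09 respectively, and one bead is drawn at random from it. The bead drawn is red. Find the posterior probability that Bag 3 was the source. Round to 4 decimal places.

P(red|Bag 1) = 0.5; P(red|Bag 2) = 0.6; P(red|Bag 3) = 0.4167; P(red|Bag 4) = 0.5.
Prior × likelihood for each source: 0.36·0.5=0.1800, 0.14·0.6=0.08400, 0.41·0.4167=0.1708, 0.09·0.5=0.04500. Summing gives P(red) = 0.47983.
P(Bag 3 | red) = 0.1708 / 0.47983 = 0.3560.

Posterior probability ≈ 0.3560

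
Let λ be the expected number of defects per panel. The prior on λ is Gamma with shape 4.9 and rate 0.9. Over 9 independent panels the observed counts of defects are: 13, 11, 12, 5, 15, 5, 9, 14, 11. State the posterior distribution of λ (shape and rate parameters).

Total count ∑xᵢ = 95 over n = 9 panels.
Gamma is conjugate to the Poisson likelihood: posterior is Gamma(shape = 4.9+95 = 99.9, rate = 0.9+9 = 9.9).

Posterior: Gamma(shape=99.9, rate=9.9)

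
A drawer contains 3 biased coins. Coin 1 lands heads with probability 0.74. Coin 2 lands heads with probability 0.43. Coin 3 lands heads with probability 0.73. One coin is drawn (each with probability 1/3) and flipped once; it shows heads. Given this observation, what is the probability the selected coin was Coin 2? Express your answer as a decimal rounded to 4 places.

P(heads|C1) = 0.74; P(heads|C2) = 0.43; P(heads|C3) = 0.73.
Prior × likelihood for each source: 0.333333·0.74=0.2467, 0.333333·0.43=0.1433, 0.333333·0.73=0.2433. Summing gives P(heads) = 0.63333.
P(Coin 2 | heads) = 0.1433 / 0.63333 = 0.2263.

Posterior probability ≈ 0.2263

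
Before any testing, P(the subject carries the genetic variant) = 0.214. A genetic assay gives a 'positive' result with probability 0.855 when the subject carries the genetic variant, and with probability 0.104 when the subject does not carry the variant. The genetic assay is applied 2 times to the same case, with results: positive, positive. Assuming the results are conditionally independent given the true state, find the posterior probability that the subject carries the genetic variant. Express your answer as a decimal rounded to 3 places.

With H the event that the subject carries the genetic variant, the joint likelihood of the observed sequence is P(data|H) = 0.855·0.855 = 0.73102 and P(data|¬H) = 0.104·0.104 = 0.010816.
Bayes: P(H|data) = 0.214·0.73102 / (0.214·0.73102 + 0.786·0.010816) = 0.15644/0.16494 = 0.9485.

Posterior P(H) ≈ 0.948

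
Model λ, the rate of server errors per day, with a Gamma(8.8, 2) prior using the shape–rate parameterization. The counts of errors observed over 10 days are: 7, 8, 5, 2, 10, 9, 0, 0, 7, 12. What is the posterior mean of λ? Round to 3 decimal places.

Posterior mean ≈ 5.733

The Poisson likelihood adds the total count to the shape and the number of exposure periods to the rate. Here ∑xᵢ = 60 and n = 10, so shape 8.8→68.8 and rate 2→12.
Posterior mean = shape/rate = 68.8/12 = 5.733.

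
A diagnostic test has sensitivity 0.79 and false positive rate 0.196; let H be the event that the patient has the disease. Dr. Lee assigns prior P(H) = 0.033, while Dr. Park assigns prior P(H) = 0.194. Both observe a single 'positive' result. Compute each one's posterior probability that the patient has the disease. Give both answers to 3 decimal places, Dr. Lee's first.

The likelihood ratio for a 'positive' result is 0.79/0.196 = 4.0306.
Dr. Lee: prior odds 0.033/0.967 = 0.034126; posterior odds 0.13755; posterior probability 0.121.
Dr. Park: prior odds 0.194/0.806 = 0.24069; posterior odds 0.97015; posterior probability 0.492.

Dr. Lee: 0.121; Dr. Park: 0.492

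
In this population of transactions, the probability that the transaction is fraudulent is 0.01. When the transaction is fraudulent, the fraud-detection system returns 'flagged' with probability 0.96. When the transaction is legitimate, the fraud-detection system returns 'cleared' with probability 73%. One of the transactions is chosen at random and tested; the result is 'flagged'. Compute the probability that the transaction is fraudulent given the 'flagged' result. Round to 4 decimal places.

Write H for 'the transaction is fraudulent'. Prior odds H:¬H = 0.01/0.99 = 0.010101. For the 'flagged' outcome, the likelihood ratio is 0.96/0.27 = 3.5556.
Posterior odds = 0.010101 × 3.5556 = 0.035915, so P(H|E) = 0.035915/(1+0.035915) = 0.0347.

P(H | E) ≈ 0.0347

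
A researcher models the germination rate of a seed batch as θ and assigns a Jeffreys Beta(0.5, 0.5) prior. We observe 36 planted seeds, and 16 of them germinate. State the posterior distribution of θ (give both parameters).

The binomial likelihood is conjugate to the Beta prior: with 16 successes and 20 failures, the posterior is Beta(0.5+16, 0.5+20) = Beta(16.5, 20.5).

Posterior: Beta(16.5, 20.5)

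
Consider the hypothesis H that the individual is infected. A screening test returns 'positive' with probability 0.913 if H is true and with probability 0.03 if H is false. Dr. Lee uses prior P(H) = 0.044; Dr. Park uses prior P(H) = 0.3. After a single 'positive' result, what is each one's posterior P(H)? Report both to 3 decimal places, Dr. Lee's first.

Dr. Lee: 0.583; Dr. Park: 0.929

The likelihood ratio for a 'positive' result is 0.913/0.03 = 30.433.
Dr. Lee: prior odds 0.044/0.956 = 0.046025; posterior odds 1.4007; posterior probability 0.583.
Dr. Park: prior odds 0.3/0.7 = 0.42857; posterior odds 13.043; posterior probability 0.929.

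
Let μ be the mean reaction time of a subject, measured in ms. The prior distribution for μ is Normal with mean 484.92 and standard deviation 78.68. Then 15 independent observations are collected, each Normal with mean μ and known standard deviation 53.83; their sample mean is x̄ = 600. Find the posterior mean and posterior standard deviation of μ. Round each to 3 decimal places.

With known σ, the Normal prior is conjugate. Weight on the data is w = (n/σ²)/(n/σ² + 1/τ₀²) = 0.00517657/(0.00517657+0.00016154) = 0.96974.
Posterior mean = w·x̄ + (1−w)·μ₀ = 0.96974·600 + 0.030261·484.92 = 596.518. Posterior variance = 1/(0.00517657+0.00016154) = 187.332, so SD = 13.687.

Posterior mean ≈ 596.518; posterior SD ≈ 13.687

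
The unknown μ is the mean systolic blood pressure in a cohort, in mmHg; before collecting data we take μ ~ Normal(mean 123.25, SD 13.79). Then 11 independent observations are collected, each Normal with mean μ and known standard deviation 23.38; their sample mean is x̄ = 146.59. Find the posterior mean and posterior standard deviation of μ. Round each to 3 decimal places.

Posterior mean ≈ 141.754; posterior SD ≈ 6.277

With known σ, the Normal prior is conjugate. Weight on the data is w = (n/σ²)/(n/σ² + 1/τ₀²) = 0.0201235/(0.0201235+0.00525862) = 0.79282.
Posterior mean = w·x̄ + (1−w)·μ₀ = 0.79282·146.59 + 0.20718·123.25 = 141.754. Posterior variance = 1/(0.0201235+0.00525862) = 39.3978, so SD = 6.277.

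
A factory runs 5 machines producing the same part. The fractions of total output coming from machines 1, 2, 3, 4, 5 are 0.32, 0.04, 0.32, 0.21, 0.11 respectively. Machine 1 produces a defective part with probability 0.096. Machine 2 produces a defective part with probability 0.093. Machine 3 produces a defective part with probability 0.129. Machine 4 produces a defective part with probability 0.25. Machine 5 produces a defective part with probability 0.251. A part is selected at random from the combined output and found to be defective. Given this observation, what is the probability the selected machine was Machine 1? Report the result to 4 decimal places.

Tabulate prior·likelihood by source: [1] prior 0.32, lik 0.096, product 0.03072; [2] prior 0.04, lik 0.093, product 0.003720; [3] prior 0.32, lik 0.129, product 0.04128; [4] prior 0.21, lik 0.25, product 0.05250; [5] prior 0.11, lik 0.251, product 0.02761.
Normalizing constant = 0.15583; the posterior for Machine 1 is its product over the sum, 0.03072/0.15583 = 0.1971.

Posterior probability ≈ 0.1971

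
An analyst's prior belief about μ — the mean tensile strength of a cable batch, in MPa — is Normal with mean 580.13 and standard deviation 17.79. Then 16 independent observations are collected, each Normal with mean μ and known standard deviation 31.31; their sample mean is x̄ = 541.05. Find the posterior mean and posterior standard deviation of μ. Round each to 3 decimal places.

With known σ, the Normal prior is conjugate. Weight on the data is w = (n/σ²)/(n/σ² + 1/τ₀²) = 0.0163213/(0.0163213+0.00315972) = 0.83781.
Posterior mean = w·x̄ + (1−w)·μ₀ = 0.83781·541.05 + 0.16219·580.13 = 547.389. Posterior variance = 1/(0.0163213+0.00315972) = 51.3321, so SD = 7.165.

Posterior mean ≈ 547.389; posterior SD ≈ 7.165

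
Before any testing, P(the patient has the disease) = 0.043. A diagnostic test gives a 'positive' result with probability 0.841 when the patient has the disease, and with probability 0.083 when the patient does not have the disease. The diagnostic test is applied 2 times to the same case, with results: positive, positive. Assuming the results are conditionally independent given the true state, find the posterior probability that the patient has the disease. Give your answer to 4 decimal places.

Let H be the event that the patient has the disease; start with P(H) = 0.043. P('positive'|H) = 0.841, P('positive'|¬H) = 0.083.
Update on result 1 ('positive'): P(H) ← 0.841·0.0430 / (0.841·0.0430 + 0.083·0.9570) = 0.036163/0.11559 = 0.3128.
Update on result 2 ('positive'): P(H) ← 0.841·0.3128 / (0.841·0.3128 + 0.083·0.6872) = 0.26310/0.32014 = 0.8218.

Posterior P(H) ≈ 0.8218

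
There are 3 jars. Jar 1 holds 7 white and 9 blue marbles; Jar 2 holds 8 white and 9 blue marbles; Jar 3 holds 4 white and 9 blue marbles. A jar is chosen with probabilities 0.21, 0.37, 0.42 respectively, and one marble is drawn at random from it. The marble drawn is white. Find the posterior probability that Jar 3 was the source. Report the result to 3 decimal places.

P(white|Jar 1) = 0.4375; P(white|Jar 2) = 0.4706; P(white|Jar 3) = 0.3077.
Prior × likelihood for each source: 0.21·0.4375=0.09187, 0.37·0.4706=0.1741, 0.42·0.3077=0.1292. Summing gives P(white) = 0.39522.
P(Jar 3 | white) = 0.1292 / 0.39522 = 0.327.

Posterior probability ≈ 0.327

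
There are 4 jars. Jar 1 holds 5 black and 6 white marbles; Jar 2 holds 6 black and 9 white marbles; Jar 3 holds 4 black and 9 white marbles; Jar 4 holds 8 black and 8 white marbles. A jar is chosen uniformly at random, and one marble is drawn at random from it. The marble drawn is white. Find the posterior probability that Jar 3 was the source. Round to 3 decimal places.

Tabulate prior·likelihood by source: [1] prior 0.25, lik 0.5455, product 0.1364; [2] prior 0.25, lik 0.6, product 0.1500; [3] prior 0.25, lik 0.6923, product 0.1731; [4] prior 0.25, lik 0.5, product 0.1250.
Normalizing constant = 0.58444; the posterior for Jar 3 is its product over the sum, 0.1731/0.58444 = 0.296.

Posterior probability ≈ 0.296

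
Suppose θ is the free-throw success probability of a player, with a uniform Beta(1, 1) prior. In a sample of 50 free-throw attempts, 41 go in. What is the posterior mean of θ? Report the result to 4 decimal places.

Observing 41 successes and 9 failures updates Beta(1, 1) by adding the success and failure counts to the two shape parameters: α = 1+41 = 42, β = 1+9 = 10.
E[θ | data] = 42/(42+10) = 0.8077.

Posterior mean ≈ 0.8077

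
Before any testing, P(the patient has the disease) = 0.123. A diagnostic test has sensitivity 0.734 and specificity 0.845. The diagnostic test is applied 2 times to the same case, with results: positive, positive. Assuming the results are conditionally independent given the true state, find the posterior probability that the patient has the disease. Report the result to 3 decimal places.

With H the event that the patient has the disease, the joint likelihood of the observed sequence is P(data|H) = 0.734·0.734 = 0.53876 and P(data|¬H) = 0.155·0.155 = 0.024025.
Bayes: P(H|data) = 0.123·0.53876 / (0.123·0.53876 + 0.877·0.024025) = 0.066267/0.087337 = 0.7588.

Posterior P(H) ≈ 0.759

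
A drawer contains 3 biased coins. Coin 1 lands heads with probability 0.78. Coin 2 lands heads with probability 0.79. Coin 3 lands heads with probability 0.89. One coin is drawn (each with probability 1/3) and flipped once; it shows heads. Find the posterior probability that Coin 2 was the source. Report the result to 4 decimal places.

P(heads|C1) = 0.78; P(heads|C2) = 0.79; P(heads|C3) = 0.89.
Prior × likelihood for each source: 0.333333·0.78=0.2600, 0.333333·0.79=0.2633, 0.333333·0.89=0.2967. Summing gives P(heads) = 0.82000.
P(Coin 2 | heads) = 0.2633 / 0.82000 = 0.3211.

Posterior probability ≈ 0.3211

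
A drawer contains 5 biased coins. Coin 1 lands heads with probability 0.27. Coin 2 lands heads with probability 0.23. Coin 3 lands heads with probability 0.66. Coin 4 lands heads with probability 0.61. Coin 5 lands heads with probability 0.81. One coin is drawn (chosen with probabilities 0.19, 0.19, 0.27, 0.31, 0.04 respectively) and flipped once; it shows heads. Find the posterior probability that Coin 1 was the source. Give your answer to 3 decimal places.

Posterior probability ≈ 0.104

P(heads|C1) = 0.27; P(heads|C2) = 0.23; P(heads|C3) = 0.66; P(heads|C4) = 0.61; P(heads|C5) = 0.81.
Prior × likelihood for each source: 0.19·0.27=0.05130, 0.19·0.23=0.04370, 0.27·0.66=0.1782, 0.31·0.61=0.1891, 0.04·0.81=0.03240. Summing gives P(heads) = 0.49470.
P(Coin 1 | heads) = 0.05130 / 0.49470 = 0.104.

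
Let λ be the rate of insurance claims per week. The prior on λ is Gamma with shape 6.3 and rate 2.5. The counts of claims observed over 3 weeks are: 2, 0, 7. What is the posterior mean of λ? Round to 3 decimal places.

The Poisson likelihood adds the total count to the shape and the number of exposure periods to the rate. Here ∑xᵢ = 9 and n = 3, so shape 6.3→15.3 and rate 2.5→5.5.
Posterior mean = shape/rate = 15.3/5.5 = 2.782.

Posterior mean ≈ 2.782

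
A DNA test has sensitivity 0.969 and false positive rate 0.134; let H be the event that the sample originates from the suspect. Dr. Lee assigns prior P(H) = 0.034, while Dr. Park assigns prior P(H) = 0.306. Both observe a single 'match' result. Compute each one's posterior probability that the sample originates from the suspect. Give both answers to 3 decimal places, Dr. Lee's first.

P('+'|H) = 0.969, P('+'|¬H) = 0.134.
Dr. Lee: numerator 0.969·0.034 = 0.032946; evidence = 0.032946+0.134·0.966 = 0.16239; posterior = 0.203.
Dr. Park: numerator 0.969·0.306 = 0.29651; evidence = 0.29651+0.134·0.694 = 0.38951; posterior = 0.761.

Dr. Lee: 0.203; Dr. Park: 0.761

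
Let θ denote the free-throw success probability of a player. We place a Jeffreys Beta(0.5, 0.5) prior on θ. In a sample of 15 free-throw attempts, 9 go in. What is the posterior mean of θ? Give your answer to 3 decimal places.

Posterior mean ≈ 0.594

Observing 9 successes and 6 failures updates Beta(0.5, 0.5) by adding the success and failure counts to the two shape parameters: α = 0.5+9 = 9.5, β = 0.5+6 = 6.5.
Posterior mean = α/(α+β) = 9.5/16 = 0.594.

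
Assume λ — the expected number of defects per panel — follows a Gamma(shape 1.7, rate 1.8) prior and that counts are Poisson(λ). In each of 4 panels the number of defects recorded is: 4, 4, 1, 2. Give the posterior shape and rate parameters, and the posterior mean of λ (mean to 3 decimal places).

The Poisson likelihood adds the total count to the shape and the number of exposure periods to the rate. Here ∑xᵢ = 11 and n = 4, so shape 1.7→12.7 and rate 1.8→5.8.
Posterior mean = shape/rate = 12.7/5.8 = 2.190.

Posterior: Gamma(shape=12.7, rate=5.8); mean ≈ 2.190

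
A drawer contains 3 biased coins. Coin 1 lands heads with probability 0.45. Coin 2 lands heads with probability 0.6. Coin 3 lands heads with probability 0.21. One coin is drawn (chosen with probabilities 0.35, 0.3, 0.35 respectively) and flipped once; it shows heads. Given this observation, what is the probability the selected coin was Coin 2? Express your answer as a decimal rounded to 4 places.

Posterior probability ≈ 0.4380

Tabulate prior·likelihood by source: [1] prior 0.35, lik 0.45, product 0.1575; [2] prior 0.3, lik 0.6, product 0.1800; [3] prior 0.35, lik 0.21, product 0.07350.
Normalizing constant = 0.41100; the posterior for Coin 2 is its product over the sum, 0.1800/0.41100 = 0.4380.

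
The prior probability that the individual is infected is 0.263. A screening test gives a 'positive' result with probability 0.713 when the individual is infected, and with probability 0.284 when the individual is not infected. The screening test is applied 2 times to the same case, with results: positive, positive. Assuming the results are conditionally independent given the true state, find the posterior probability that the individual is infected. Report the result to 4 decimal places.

Let H be the event that the individual is infected; start with P(H) = 0.263. P('positive'|H) = 0.713, P('positive'|¬H) = 0.284.
Update on result 1 ('positive'): P(H) ← 0.713·0.2630 / (0.713·0.2630 + 0.284·0.7370) = 0.18752/0.39683 = 0.4725.
Update on result 2 ('positive'): P(H) ← 0.713·0.4725 / (0.713·0.4725 + 0.284·0.5275) = 0.33693/0.48672 = 0.6922.

Posterior P(H) ≈ 0.6922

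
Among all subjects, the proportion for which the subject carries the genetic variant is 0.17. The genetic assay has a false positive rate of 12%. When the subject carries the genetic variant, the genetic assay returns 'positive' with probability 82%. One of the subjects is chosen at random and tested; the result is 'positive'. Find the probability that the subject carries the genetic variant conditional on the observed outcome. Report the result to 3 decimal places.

Let H be the event that the subject carries the genetic variant. P(H) = 0.17, so P(¬H) = 0.83. With E the 'positive' result, P(E|H) = 0.82 and P(E|¬H) = 0.12.
P(E) = 0.82·0.17 + 0.12·0.83 = 0.13940 + 0.099600 = 0.23900.
By Bayes' theorem, P(H|E) = 0.13940 / 0.23900 = 0.583.

P(H | E) ≈ 0.583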